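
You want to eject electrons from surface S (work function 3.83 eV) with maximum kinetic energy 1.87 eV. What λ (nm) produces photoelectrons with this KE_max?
217.52 nm

From Einstein's equation: KE_max = hc/λ - φ

Rearranging for λ:
hc/λ = KE_max + φ
λ = hc/(KE_max + φ)

Required photon energy:
E_photon = KE_max + φ = 1.87 + 3.83 = 5.70 eV

Required wavelength:
λ = hc/E_photon = (6.626×10⁻³⁴)(3×10⁸) / (5.70 × 1.602×10⁻¹⁹)
λ = 217.52 nm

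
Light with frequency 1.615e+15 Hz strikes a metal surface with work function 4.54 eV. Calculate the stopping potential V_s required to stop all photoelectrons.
2.1391 V

The stopping potential V_s satisfies: eV_s = KE_max

First, find KE_max using Einstein's equation:
E_photon = hf = (6.626×10⁻³⁴ J·s)(1.615e+15 Hz) = 6.6791 eV
KE_max = E_photon - φ = 6.6791 - 4.54 = 2.1391 eV

Since eV_s = KE_max:
V_s = KE_max/e = 2.1391 V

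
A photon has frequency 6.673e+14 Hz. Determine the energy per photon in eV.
2.7597 eV

Using E = hf:

E = hf = (6.626×10⁻³⁴ J·s)(6.673e+14 Hz)
E = 2.7597 eV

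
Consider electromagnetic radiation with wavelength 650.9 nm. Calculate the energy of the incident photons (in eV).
1.9048 eV

Using E = hf = hc/λ:

E = hc/λ = (6.626×10⁻³⁴ J·s)(3×10⁸ m/s) / (650.9×10⁻⁹ m)
E = 1.9048 eV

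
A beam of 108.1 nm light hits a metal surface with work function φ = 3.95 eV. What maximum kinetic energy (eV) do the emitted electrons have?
7.5194 eV

Using Einstein's photoelectric equation: KE_max = hf - φ = hc/λ - φ

First, calculate the photon energy:
E_photon = hc/λ = (6.626×10⁻³⁴ J·s)(3×10⁸ m/s) / (108.1×10⁻⁹ m)
E_photon = 11.4694 eV

Then, the maximum kinetic energy:
KE_max = E_photon - φ = 11.4694 eV - 3.95 eV = 7.5194 eV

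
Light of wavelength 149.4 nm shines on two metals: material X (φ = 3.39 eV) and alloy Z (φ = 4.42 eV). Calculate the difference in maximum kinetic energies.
1.0300 eV

Using KE_max = hc/λ - φ for each metal:

Photon energy: E = hc/λ = 8.2988 eV

For material X (φ₁ = 3.39 eV):
KE₁ = E - φ₁ = 8.2988 - 3.39 = 4.9088 eV

For alloy Z (φ₂ = 4.42 eV):
KE₂ = E - φ₂ = 8.2988 - 4.42 = 3.8788 eV

Difference:
ΔKE = KE₁ - KE₂ = 4.9088 - 3.8788 = 1.0300 eV

Note: The difference equals the difference in work functions: 4.42 - 3.39 = 1.03 eV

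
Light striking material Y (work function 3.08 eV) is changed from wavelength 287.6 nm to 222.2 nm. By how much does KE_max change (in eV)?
1.2689 eV

Using Einstein's equation: KE_max = hc/λ - φ

For λ₁ = 287.6 nm:
KE₁ = hc/λ₁ - φ = 4.3110 - 3.08 = 1.2310 eV

For λ₂ = 222.2 nm:
KE₂ = hc/λ₂ - φ = 5.5798 - 3.08 = 2.4998 eV

Change in KE:
ΔKE = KE₂ - KE₁ = 2.4998 - 1.2310 = 1.2689 eV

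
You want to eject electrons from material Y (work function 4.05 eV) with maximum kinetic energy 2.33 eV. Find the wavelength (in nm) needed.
194.33 nm

From Einstein's equation: KE_max = hc/λ - φ

Rearranging for λ:
hc/λ = KE_max + φ
λ = hc/(KE_max + φ)

Required photon energy:
E_photon = KE_max + φ = 2.33 + 4.05 = 6.38 eV

Required wavelength:
λ = hc/E_photon = (6.626×10⁻³⁴)(3×10⁸) / (6.38 × 1.602×10⁻¹⁹)
λ = 194.33 nm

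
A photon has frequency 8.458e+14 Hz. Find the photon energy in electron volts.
3.4979 eV

Using E = hf:

E = hf = (6.626×10⁻³⁴ J·s)(8.458e+14 Hz)
E = 3.4979 eV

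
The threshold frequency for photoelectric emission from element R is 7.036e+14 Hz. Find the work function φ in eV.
2.91 eV

At the threshold frequency, photon energy equals work function:
φ = hf₀

Calculating:
φ = (6.626×10⁻³⁴ J·s)(7.036e+14 Hz)
φ = 2.91 eV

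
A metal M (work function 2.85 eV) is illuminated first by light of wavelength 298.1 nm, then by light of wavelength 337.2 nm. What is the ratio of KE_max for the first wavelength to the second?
1.5832

Using Einstein's equation: KE_max = hc/λ - φ

For λ₁ = 298.1 nm:
E₁ = hc/λ₁ = 4.1591 eV
KE₁ = E₁ - φ = 4.1591 - 2.85 = 1.3091 eV

For λ₂ = 337.2 nm:
E₂ = hc/λ₂ = 3.6769 eV
KE₂ = E₂ - φ = 3.6769 - 2.85 = 0.8269 eV

Ratio: KE₁/KE₂ = 1.3091/0.8269 = 1.5832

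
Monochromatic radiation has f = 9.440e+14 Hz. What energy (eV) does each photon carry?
3.9041 eV

Using E = hf:

E = hf = (6.626×10⁻³⁴ J·s)(9.440e+14 Hz)
E = 3.9041 eV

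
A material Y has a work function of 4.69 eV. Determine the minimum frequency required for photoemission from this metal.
1.1340e+15 Hz

The threshold frequency is when the photon energy equals the work function:
hf₀ = φ

Solving for f₀:
f₀ = φ/h = (4.69 eV × 1.602×10⁻¹⁹ J/eV) / (6.626×10⁻³⁴ J·s)
f₀ = 1.1340e+15 Hz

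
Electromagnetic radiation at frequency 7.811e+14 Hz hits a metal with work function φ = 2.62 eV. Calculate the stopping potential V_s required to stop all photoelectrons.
0.6104 V

The stopping potential V_s satisfies: eV_s = KE_max

First, find KE_max using Einstein's equation:
E_photon = hf = (6.626×10⁻³⁴ J·s)(7.811e+14 Hz) = 3.2304 eV
KE_max = E_photon - φ = 3.2304 - 2.62 = 0.6104 eV

Since eV_s = KE_max:
V_s = KE_max/e = 0.6104 V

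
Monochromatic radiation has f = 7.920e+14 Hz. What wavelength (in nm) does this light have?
378.53 nm

Using the wave equation: c = fλ

Solving for wavelength:
λ = c/f = (3×10⁸ m/s) / (7.920e+14 Hz)
λ = 378.53 nm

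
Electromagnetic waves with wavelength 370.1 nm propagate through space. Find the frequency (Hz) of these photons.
8.1003e+14 Hz

Using the wave equation: c = fλ

Solving for frequency:
f = c/λ = (3×10⁸ m/s) / (370.1×10⁻⁹ m)
f = 8.1003e+14 Hz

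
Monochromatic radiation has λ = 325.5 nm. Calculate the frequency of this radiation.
9.2102e+14 Hz

Using the wave equation: c = fλ

Solving for frequency:
f = c/λ = (3×10⁸ m/s) / (325.5×10⁻⁹ m)
f = 9.2102e+14 Hz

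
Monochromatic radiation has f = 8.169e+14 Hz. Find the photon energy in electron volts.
3.3784 eV

Using E = hf:

E = hf = (6.626×10⁻³⁴ J·s)(8.169e+14 Hz)
E = 3.3784 eV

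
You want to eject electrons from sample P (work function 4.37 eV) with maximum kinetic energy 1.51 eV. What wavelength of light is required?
210.86 nm

From Einstein's equation: KE_max = hc/λ - φ

Rearranging for λ:
hc/λ = KE_max + φ
λ = hc/(KE_max + φ)

Required photon energy:
E_photon = KE_max + φ = 1.51 + 4.37 = 5.88 eV

Required wavelength:
λ = hc/E_photon = (6.626×10⁻³⁴)(3×10⁸) / (5.88 × 1.602×10⁻¹⁹)
λ = 210.86 nm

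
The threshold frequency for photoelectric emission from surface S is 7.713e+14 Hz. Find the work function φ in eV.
3.19 eV

At the threshold frequency, photon energy equals work function:
φ = hf₀

Calculating:
φ = (6.626×10⁻³⁴ J·s)(7.713e+14 Hz)
φ = 3.19 eV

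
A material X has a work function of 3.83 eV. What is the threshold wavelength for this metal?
323.72 nm

The threshold wavelength is when the photon energy equals the work function:
hc/λ₀ = φ

Solving for λ₀:
λ₀ = hc/φ = (6.626×10⁻³⁴ J·s)(3×10⁸ m/s) / (3.83 eV × 1.602×10⁻¹⁹ J/eV)
λ₀ = 323.72 nm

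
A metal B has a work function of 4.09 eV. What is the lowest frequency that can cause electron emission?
9.8896e+14 Hz

The threshold frequency is when the photon energy equals the work function:
hf₀ = φ

Solving for f₀:
f₀ = φ/h = (4.09 eV × 1.602×10⁻¹⁹ J/eV) / (6.626×10⁻³⁴ J·s)
f₀ = 9.8896e+14 Hz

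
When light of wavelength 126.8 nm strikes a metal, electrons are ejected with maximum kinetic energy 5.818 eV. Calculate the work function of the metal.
3.96 eV

From Einstein's photoelectric equation: KE_max = hf - φ = hc/λ - φ

Rearranging for φ:
φ = hc/λ - KE_max

Calculate photon energy:
E_photon = hc/λ = 9.7779 eV

Therefore:
φ = 9.7779 - 5.818 = 3.96 eV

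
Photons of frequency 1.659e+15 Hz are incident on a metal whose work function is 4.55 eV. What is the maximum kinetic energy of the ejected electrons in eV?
2.3111 eV

Using Einstein's photoelectric equation: KE_max = hf - φ

First, calculate the photon energy:
E_photon = hf = (6.626×10⁻³⁴ J·s)(1.659e+15 Hz)
E_photon = 6.8611 eV

Then, the maximum kinetic energy:
KE_max = E_photon - φ = 6.8611 eV - 4.55 eV = 2.3111 eV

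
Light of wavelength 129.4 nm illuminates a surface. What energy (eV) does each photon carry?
9.5815 eV

Using E = hf = hc/λ:

E = hc/λ = (6.626×10⁻³⁴ J·s)(3×10⁸ m/s) / (129.4×10⁻⁹ m)
E = 9.5815 eV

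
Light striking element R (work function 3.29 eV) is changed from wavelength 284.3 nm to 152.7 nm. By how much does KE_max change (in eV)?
3.7584 eV

Using Einstein's equation: KE_max = hc/λ - φ

For λ₁ = 284.3 nm:
KE₁ = hc/λ₁ - φ = 4.3610 - 3.29 = 1.0710 eV

For λ₂ = 152.7 nm:
KE₂ = hc/λ₂ - φ = 8.1195 - 3.29 = 4.8295 eV

Change in KE:
ΔKE = KE₂ - KE₁ = 4.8295 - 1.0710 = 3.7584 eV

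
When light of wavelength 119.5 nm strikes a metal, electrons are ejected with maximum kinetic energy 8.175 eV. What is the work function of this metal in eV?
2.20 eV

From Einstein's photoelectric equation: KE_max = hf - φ = hc/λ - φ

Rearranging for φ:
φ = hc/λ - KE_max

Calculate photon energy:
E_photon = hc/λ = 10.3752 eV

Therefore:
φ = 10.3752 - 8.175 = 2.20 eV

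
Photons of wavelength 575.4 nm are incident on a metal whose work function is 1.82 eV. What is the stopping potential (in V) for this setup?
0.3347 V

The stopping potential V_s satisfies: eV_s = KE_max

First, find KE_max using Einstein's equation:
E_photon = hc/λ = 2.1547 eV
KE_max = E_photon - φ = 2.1547 - 1.82 = 0.3347 eV

Since eV_s = KE_max:
V_s = KE_max/e = 0.3347 V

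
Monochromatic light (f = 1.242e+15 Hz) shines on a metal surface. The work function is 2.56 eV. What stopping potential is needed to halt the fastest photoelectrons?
2.5765 V

The stopping potential V_s satisfies: eV_s = KE_max

First, find KE_max using Einstein's equation:
E_photon = hf = (6.626×10⁻³⁴ J·s)(1.242e+15 Hz) = 5.1365 eV
KE_max = E_photon - φ = 5.1365 - 2.56 = 2.5765 eV

Since eV_s = KE_max:
V_s = KE_max/e = 2.5765 V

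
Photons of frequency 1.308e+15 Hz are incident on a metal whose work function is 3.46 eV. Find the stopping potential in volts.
1.9495 V

The stopping potential V_s satisfies: eV_s = KE_max

First, find KE_max using Einstein's equation:
E_photon = hf = (6.626×10⁻³⁴ J·s)(1.308e+15 Hz) = 5.4095 eV
KE_max = E_photon - φ = 5.4095 - 3.46 = 1.9495 eV

Since eV_s = KE_max:
V_s = KE_max/e = 1.9495 V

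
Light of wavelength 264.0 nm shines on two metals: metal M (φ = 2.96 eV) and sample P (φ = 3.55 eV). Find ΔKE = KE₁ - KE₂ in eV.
0.5900 eV

Using KE_max = hc/λ - φ for each metal:

Photon energy: E = hc/λ = 4.6964 eV

For metal M (φ₁ = 2.96 eV):
KE₁ = E - φ₁ = 4.6964 - 2.96 = 1.7364 eV

For sample P (φ₂ = 3.55 eV):
KE₂ = E - φ₂ = 4.6964 - 3.55 = 1.1464 eV

Difference:
ΔKE = KE₁ - KE₂ = 1.7364 - 1.1464 = 0.5900 eV

Note: The difference equals the difference in work functions: 3.55 - 2.96 = 0.59 eV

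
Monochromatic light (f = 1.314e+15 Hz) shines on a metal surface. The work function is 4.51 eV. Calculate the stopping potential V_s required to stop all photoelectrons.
0.9243 V

The stopping potential V_s satisfies: eV_s = KE_max

First, find KE_max using Einstein's equation:
E_photon = hf = (6.626×10⁻³⁴ J·s)(1.314e+15 Hz) = 5.4343 eV
KE_max = E_photon - φ = 5.4343 - 4.51 = 0.9243 eV

Since eV_s = KE_max:
V_s = KE_max/e = 0.9243 V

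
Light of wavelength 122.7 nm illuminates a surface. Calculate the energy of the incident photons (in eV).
10.1047 eV

Using E = hf = hc/λ:

E = hc/λ = (6.626×10⁻³⁴ J·s)(3×10⁸ m/s) / (122.7×10⁻⁹ m)
E = 10.1047 eV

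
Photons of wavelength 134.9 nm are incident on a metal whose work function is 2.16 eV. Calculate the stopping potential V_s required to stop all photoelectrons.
7.0308 V

The stopping potential V_s satisfies: eV_s = KE_max

First, find KE_max using Einstein's equation:
E_photon = hc/λ = 9.1908 eV
KE_max = E_photon - φ = 9.1908 - 2.16 = 7.0308 eV

Since eV_s = KE_max:
V_s = KE_max/e = 7.0308 V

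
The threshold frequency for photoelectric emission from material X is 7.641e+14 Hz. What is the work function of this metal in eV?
3.16 eV

At the threshold frequency, photon energy equals work function:
φ = hf₀

Calculating:
φ = (6.626×10⁻³⁴ J·s)(7.641e+14 Hz)
φ = 3.16 eV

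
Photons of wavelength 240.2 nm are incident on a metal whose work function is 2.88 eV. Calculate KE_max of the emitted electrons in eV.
2.2817 eV

Using Einstein's photoelectric equation: KE_max = hf - φ = hc/λ - φ

First, calculate the photon energy:
E_photon = hc/λ = (6.626×10⁻³⁴ J·s)(3×10⁸ m/s) / (240.2×10⁻⁹ m)
E_photon = 5.1617 eV

Then, the maximum kinetic energy:
KE_max = E_photon - φ = 5.1617 eV - 2.88 eV = 2.2817 eV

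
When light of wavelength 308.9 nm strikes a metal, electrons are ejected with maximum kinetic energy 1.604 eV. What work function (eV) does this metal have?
2.41 eV

From Einstein's photoelectric equation: KE_max = hf - φ = hc/λ - φ

Rearranging for φ:
φ = hc/λ - KE_max

Calculate photon energy:
E_photon = hc/λ = 4.0137 eV

Therefore:
φ = 4.0137 - 1.604 = 2.41 eV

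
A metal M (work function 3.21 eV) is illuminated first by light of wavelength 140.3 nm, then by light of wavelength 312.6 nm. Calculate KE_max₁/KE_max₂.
7.4410

Using Einstein's equation: KE_max = hc/λ - φ

For λ₁ = 140.3 nm:
E₁ = hc/λ₁ = 8.8371 eV
KE₁ = E₁ - φ = 8.8371 - 3.21 = 5.6271 eV

For λ₂ = 312.6 nm:
E₂ = hc/λ₂ = 3.9662 eV
KE₂ = E₂ - φ = 3.9662 - 3.21 = 0.7562 eV

Ratio: KE₁/KE₂ = 5.6271/0.7562 = 7.4410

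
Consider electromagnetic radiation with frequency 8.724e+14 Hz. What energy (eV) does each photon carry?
3.6080 eV

Using E = hf:

E = hf = (6.626×10⁻³⁴ J·s)(8.724e+14 Hz)
E = 3.6080 eV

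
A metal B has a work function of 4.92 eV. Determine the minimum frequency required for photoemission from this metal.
1.1897e+15 Hz

The threshold frequency is when the photon energy equals the work function:
hf₀ = φ

Solving for f₀:
f₀ = φ/h = (4.92 eV × 1.602×10⁻¹⁹ J/eV) / (6.626×10⁻³⁴ J·s)
f₀ = 1.1897e+15 Hz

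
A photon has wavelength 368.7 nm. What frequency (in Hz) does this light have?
8.1311e+14 Hz

Using the wave equation: c = fλ

Solving for frequency:
f = c/λ = (3×10⁸ m/s) / (368.7×10⁻⁹ m)
f = 8.1311e+14 Hz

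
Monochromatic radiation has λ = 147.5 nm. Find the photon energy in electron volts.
8.4057 eV

Using E = hf = hc/λ:

E = hc/λ = (6.626×10⁻³⁴ J·s)(3×10⁸ m/s) / (147.5×10⁻⁹ m)
E = 8.4057 eV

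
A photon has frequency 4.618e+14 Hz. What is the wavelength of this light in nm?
649.18 nm

Using the wave equation: c = fλ

Solving for wavelength:
λ = c/f = (3×10⁸ m/s) / (4.618e+14 Hz)
λ = 649.18 nm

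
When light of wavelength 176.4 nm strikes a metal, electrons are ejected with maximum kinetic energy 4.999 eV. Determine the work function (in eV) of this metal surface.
2.03 eV

From Einstein's photoelectric equation: KE_max = hf - φ = hc/λ - φ

Rearranging for φ:
φ = hc/λ - KE_max

Calculate photon energy:
E_photon = hc/λ = 7.0286 eV

Therefore:
φ = 7.0286 - 4.999 = 2.03 eV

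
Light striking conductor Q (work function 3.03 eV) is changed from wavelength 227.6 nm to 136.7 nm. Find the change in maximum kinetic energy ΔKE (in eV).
3.6223 eV

Using Einstein's equation: KE_max = hc/λ - φ

For λ₁ = 227.6 nm:
KE₁ = hc/λ₁ - φ = 5.4475 - 3.03 = 2.4175 eV

For λ₂ = 136.7 nm:
KE₂ = hc/λ₂ - φ = 9.0698 - 3.03 = 6.0398 eV

Change in KE:
ΔKE = KE₂ - KE₁ = 6.0398 - 2.4175 = 3.6223 eV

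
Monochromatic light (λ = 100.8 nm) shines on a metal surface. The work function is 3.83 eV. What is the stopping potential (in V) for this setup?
8.4700 V

The stopping potential V_s satisfies: eV_s = KE_max

First, find KE_max using Einstein's equation:
E_photon = hc/λ = 12.3000 eV
KE_max = E_photon - φ = 12.3000 - 3.83 = 8.4700 eV

Since eV_s = KE_max:
V_s = KE_max/e = 8.4700 V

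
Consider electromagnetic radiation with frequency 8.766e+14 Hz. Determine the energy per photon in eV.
3.6253 eV

Using E = hf:

E = hf = (6.626×10⁻³⁴ J·s)(8.766e+14 Hz)
E = 3.6253 eV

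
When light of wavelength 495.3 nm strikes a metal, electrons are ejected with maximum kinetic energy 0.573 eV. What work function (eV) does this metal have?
1.93 eV

From Einstein's photoelectric equation: KE_max = hf - φ = hc/λ - φ

Rearranging for φ:
φ = hc/λ - KE_max

Calculate photon energy:
E_photon = hc/λ = 2.5032 eV

Therefore:
φ = 2.5032 - 0.573 = 1.93 eV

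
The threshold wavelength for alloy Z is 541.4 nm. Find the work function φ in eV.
2.29 eV

At the threshold wavelength, photon energy equals work function:
φ = hc/λ₀

Calculating:
φ = (6.626×10⁻³⁴ J·s)(3×10⁸ m/s) / (541.4×10⁻⁹ m)
φ = 2.29 eV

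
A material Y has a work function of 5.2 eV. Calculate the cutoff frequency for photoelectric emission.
1.2574e+15 Hz

The threshold frequency is when the photon energy equals the work function:
hf₀ = φ

Solving for f₀:
f₀ = φ/h = (5.2 eV × 1.602×10⁻¹⁹ J/eV) / (6.626×10⁻³⁴ J·s)
f₀ = 1.2574e+15 Hz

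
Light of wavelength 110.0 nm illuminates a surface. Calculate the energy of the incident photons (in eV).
11.2713 eV

Using E = hf = hc/λ:

E = hc/λ = (6.626×10⁻³⁴ J·s)(3×10⁸ m/s) / (110.0×10⁻⁹ m)
E = 11.2713 eV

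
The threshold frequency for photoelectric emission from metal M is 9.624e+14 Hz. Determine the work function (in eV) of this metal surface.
3.98 eV

At the threshold frequency, photon energy equals work function:
φ = hf₀

Calculating:
φ = (6.626×10⁻³⁴ J·s)(9.624e+14 Hz)
φ = 3.98 eV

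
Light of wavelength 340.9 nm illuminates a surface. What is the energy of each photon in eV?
3.6370 eV

Using E = hf = hc/λ:

E = hc/λ = (6.626×10⁻³⁴ J·s)(3×10⁸ m/s) / (340.9×10⁻⁹ m)
E = 3.6370 eV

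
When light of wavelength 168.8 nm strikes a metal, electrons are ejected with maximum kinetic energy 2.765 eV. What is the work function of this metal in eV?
4.58 eV

From Einstein's photoelectric equation: KE_max = hf - φ = hc/λ - φ

Rearranging for φ:
φ = hc/λ - KE_max

Calculate photon energy:
E_photon = hc/λ = 7.3450 eV

Therefore:
φ = 7.3450 - 2.765 = 4.58 eV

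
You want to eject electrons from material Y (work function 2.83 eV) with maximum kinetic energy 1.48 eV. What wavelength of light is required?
287.67 nm

From Einstein's equation: KE_max = hc/λ - φ

Rearranging for λ:
hc/λ = KE_max + φ
λ = hc/(KE_max + φ)

Required photon energy:
E_photon = KE_max + φ = 1.48 + 2.83 = 4.31 eV

Required wavelength:
λ = hc/E_photon = (6.626×10⁻³⁴)(3×10⁸) / (4.31 × 1.602×10⁻¹⁹)
λ = 287.67 nm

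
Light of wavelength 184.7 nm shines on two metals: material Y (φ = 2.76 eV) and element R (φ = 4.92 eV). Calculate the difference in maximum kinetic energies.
2.1600 eV

Using KE_max = hc/λ - φ for each metal:

Photon energy: E = hc/λ = 6.7127 eV

For material Y (φ₁ = 2.76 eV):
KE₁ = E - φ₁ = 6.7127 - 2.76 = 3.9527 eV

For element R (φ₂ = 4.92 eV):
KE₂ = E - φ₂ = 6.7127 - 4.92 = 1.7927 eV

Difference:
ΔKE = KE₁ - KE₂ = 3.9527 - 1.7927 = 2.1600 eV

Note: The difference equals the difference in work functions: 4.92 - 2.76 = 2.16 eV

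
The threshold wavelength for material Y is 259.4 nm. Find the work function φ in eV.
4.78 eV

At the threshold wavelength, photon energy equals work function:
φ = hc/λ₀

Calculating:
φ = (6.626×10⁻³⁴ J·s)(3×10⁸ m/s) / (259.4×10⁻⁹ m)
φ = 4.78 eV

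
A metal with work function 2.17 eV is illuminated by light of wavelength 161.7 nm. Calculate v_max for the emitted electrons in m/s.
1.3906e+06 m/s

First, find the maximum kinetic energy:
E_photon = hc/λ = 7.6675 eV
KE_max = E_photon - φ = 7.6675 - 2.17 = 5.4975 eV

Convert to Joules: KE_max = 5.4975 × 1.602×10⁻¹⁹ J = 8.8080e-19 J

Then use KE = ½mv² to find velocity:
v = √(2·KE/m) = √(2 × 8.8080e-19 J / 9.109e-31 kg)
v = 1.3906e+06 m/s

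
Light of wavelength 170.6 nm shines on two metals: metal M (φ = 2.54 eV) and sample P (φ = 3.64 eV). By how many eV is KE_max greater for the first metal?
1.1000 eV

Using KE_max = hc/λ - φ for each metal:

Photon energy: E = hc/λ = 7.2675 eV

For metal M (φ₁ = 2.54 eV):
KE₁ = E - φ₁ = 7.2675 - 2.54 = 4.7275 eV

For sample P (φ₂ = 3.64 eV):
KE₂ = E - φ₂ = 7.2675 - 3.64 = 3.6275 eV

Difference:
ΔKE = KE₁ - KE₂ = 4.7275 - 3.6275 = 1.1000 eV

Note: The difference equals the difference in work functions: 3.64 - 2.54 = 1.10 eV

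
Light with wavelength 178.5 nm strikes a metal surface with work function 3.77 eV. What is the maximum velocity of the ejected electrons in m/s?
1.0570e+06 m/s

First, find the maximum kinetic energy:
E_photon = hc/λ = 6.9459 eV
KE_max = E_photon - φ = 6.9459 - 3.77 = 3.1759 eV

Convert to Joules: KE_max = 3.1759 × 1.602×10⁻¹⁹ J = 5.0883e-19 J

Then use KE = ½mv² to find velocity:
v = √(2·KE/m) = √(2 × 5.0883e-19 J / 9.109e-31 kg)
v = 1.0570e+06 m/s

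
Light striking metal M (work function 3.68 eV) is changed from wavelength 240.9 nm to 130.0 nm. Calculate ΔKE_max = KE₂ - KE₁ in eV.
4.3905 eV

Using Einstein's equation: KE_max = hc/λ - φ

For λ₁ = 240.9 nm:
KE₁ = hc/λ₁ - φ = 5.1467 - 3.68 = 1.4667 eV

For λ₂ = 130.0 nm:
KE₂ = hc/λ₂ - φ = 9.5372 - 3.68 = 5.8572 eV

Change in KE:
ΔKE = KE₂ - KE₁ = 5.8572 - 1.4667 = 4.3905 eV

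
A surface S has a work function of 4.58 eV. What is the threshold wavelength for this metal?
270.71 nm

The threshold wavelength is when the photon energy equals the work function:
hc/λ₀ = φ

Solving for λ₀:
λ₀ = hc/φ = (6.626×10⁻³⁴ J·s)(3×10⁸ m/s) / (4.58 eV × 1.602×10⁻¹⁹ J/eV)
λ₀ = 270.71 nm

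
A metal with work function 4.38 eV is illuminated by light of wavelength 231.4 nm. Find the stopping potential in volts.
0.9780 V

The stopping potential V_s satisfies: eV_s = KE_max

First, find KE_max using Einstein's equation:
E_photon = hc/λ = 5.3580 eV
KE_max = E_photon - φ = 5.3580 - 4.38 = 0.9780 eV

Since eV_s = KE_max:
V_s = KE_max/e = 0.9780 V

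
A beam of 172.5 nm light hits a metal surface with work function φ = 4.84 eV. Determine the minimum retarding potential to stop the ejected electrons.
2.3475 V

The stopping potential V_s satisfies: eV_s = KE_max

First, find KE_max using Einstein's equation:
E_photon = hc/λ = 7.1875 eV
KE_max = E_photon - φ = 7.1875 - 4.84 = 2.3475 eV

Since eV_s = KE_max:
V_s = KE_max/e = 2.3475 V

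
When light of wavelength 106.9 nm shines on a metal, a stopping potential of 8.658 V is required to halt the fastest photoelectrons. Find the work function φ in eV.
2.94 eV

The stopping potential gives the maximum kinetic energy: KE_max = eV_s = 8.658 eV

From Einstein's photoelectric equation: KE_max = hc/λ - φ
Rearranging: φ = hc/λ - KE_max

Calculate photon energy:
E_photon = hc/λ = (6.626×10⁻³⁴ J·s)(3×10⁸ m/s) / (106.9×10⁻⁹ m) = 11.5981 eV

Therefore:
φ = 11.5981 - 8.658 = 2.94 eV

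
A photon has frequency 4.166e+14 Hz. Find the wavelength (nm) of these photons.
719.62 nm

Using the wave equation: c = fλ

Solving for wavelength:
λ = c/f = (3×10⁸ m/s) / (4.166e+14 Hz)
λ = 719.62 nm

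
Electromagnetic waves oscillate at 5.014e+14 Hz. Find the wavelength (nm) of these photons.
597.91 nm

Using the wave equation: c = fλ

Solving for wavelength:
λ = c/f = (3×10⁸ m/s) / (5.014e+14 Hz)
λ = 597.91 nm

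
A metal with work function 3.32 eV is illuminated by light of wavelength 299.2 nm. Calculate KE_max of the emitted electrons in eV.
0.8239 eV

Using Einstein's photoelectric equation: KE_max = hf - φ = hc/λ - φ

First, calculate the photon energy:
E_photon = hc/λ = (6.626×10⁻³⁴ J·s)(3×10⁸ m/s) / (299.2×10⁻⁹ m)
E_photon = 4.1439 eV

Then, the maximum kinetic energy:
KE_max = E_photon - φ = 4.1439 eV - 3.32 eV = 0.8239 eV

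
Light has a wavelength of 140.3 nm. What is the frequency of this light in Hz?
2.1368e+15 Hz

Using the wave equation: c = fλ

Solving for frequency:
f = c/λ = (3×10⁸ m/s) / (140.3×10⁻⁹ m)
f = 2.1368e+15 Hz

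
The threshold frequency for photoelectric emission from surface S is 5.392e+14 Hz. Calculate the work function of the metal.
2.23 eV

At the threshold frequency, photon energy equals work function:
φ = hf₀

Calculating:
φ = (6.626×10⁻³⁴ J·s)(5.392e+14 Hz)
φ = 2.23 eV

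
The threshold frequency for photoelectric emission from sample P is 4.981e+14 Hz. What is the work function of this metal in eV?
2.06 eV

At the threshold frequency, photon energy equals work function:
φ = hf₀

Calculating:
φ = (6.626×10⁻³⁴ J·s)(4.981e+14 Hz)
φ = 2.06 eV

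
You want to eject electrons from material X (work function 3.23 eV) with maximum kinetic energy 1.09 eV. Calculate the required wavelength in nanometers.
287.00 nm

From Einstein's equation: KE_max = hc/λ - φ

Rearranging for λ:
hc/λ = KE_max + φ
λ = hc/(KE_max + φ)

Required photon energy:
E_photon = KE_max + φ = 1.09 + 3.23 = 4.32 eV

Required wavelength:
λ = hc/E_photon = (6.626×10⁻³⁴)(3×10⁸) / (4.32 × 1.602×10⁻¹⁹)
λ = 287.00 nm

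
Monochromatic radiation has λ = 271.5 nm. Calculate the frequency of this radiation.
1.1042e+15 Hz

Using the wave equation: c = fλ

Solving for frequency:
f = c/λ = (3×10⁸ m/s) / (271.5×10⁻⁹ m)
f = 1.1042e+15 Hz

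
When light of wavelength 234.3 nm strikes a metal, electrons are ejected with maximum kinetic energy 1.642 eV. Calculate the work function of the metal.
3.65 eV

From Einstein's photoelectric equation: KE_max = hf - φ = hc/λ - φ

Rearranging for φ:
φ = hc/λ - KE_max

Calculate photon energy:
E_photon = hc/λ = 5.2917 eV

Therefore:
φ = 5.2917 - 1.642 = 3.65 eV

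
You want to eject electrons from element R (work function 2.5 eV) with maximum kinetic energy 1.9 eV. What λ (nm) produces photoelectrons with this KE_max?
281.78 nm

From Einstein's equation: KE_max = hc/λ - φ

Rearranging for λ:
hc/λ = KE_max + φ
λ = hc/(KE_max + φ)

Required photon energy:
E_photon = KE_max + φ = 1.9 + 2.5 = 4.40 eV

Required wavelength:
λ = hc/E_photon = (6.626×10⁻³⁴)(3×10⁸) / (4.40 × 1.602×10⁻¹⁹)
λ = 281.78 nm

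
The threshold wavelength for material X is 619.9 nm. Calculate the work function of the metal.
2.00 eV

At the threshold wavelength, photon energy equals work function:
φ = hc/λ₀

Calculating:
φ = (6.626×10⁻³⁴ J·s)(3×10⁸ m/s) / (619.9×10⁻⁹ m)
φ = 2.00 eV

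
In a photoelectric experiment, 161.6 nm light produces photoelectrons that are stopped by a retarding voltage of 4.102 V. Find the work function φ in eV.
3.57 eV

The stopping potential gives the maximum kinetic energy: KE_max = eV_s = 4.102 eV

From Einstein's photoelectric equation: KE_max = hc/λ - φ
Rearranging: φ = hc/λ - KE_max

Calculate photon energy:
E_photon = hc/λ = (6.626×10⁻³⁴ J·s)(3×10⁸ m/s) / (161.6×10⁻⁹ m) = 7.6723 eV

Therefore:
φ = 7.6723 - 4.102 = 3.57 eV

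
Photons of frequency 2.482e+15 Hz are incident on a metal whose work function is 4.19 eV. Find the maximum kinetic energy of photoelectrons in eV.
6.0747 eV

Using Einstein's photoelectric equation: KE_max = hf - φ

First, calculate the photon energy:
E_photon = hf = (6.626×10⁻³⁴ J·s)(2.482e+15 Hz)
E_photon = 10.2647 eV

Then, the maximum kinetic energy:
KE_max = E_photon - φ = 10.2647 eV - 4.19 eV = 6.0747 eV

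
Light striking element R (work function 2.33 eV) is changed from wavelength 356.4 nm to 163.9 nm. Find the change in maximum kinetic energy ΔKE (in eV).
4.0858 eV

Using Einstein's equation: KE_max = hc/λ - φ

For λ₁ = 356.4 nm:
KE₁ = hc/λ₁ - φ = 3.4788 - 2.33 = 1.1488 eV

For λ₂ = 163.9 nm:
KE₂ = hc/λ₂ - φ = 7.5646 - 2.33 = 5.2346 eV

Change in KE:
ΔKE = KE₂ - KE₁ = 5.2346 - 1.1488 = 4.0858 eV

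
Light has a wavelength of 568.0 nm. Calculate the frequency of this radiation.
5.2780e+14 Hz

Using the wave equation: c = fλ

Solving for frequency:
f = c/λ = (3×10⁸ m/s) / (568.0×10⁻⁹ m)
f = 5.2780e+14 Hz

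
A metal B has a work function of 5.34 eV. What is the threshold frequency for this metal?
1.2912e+15 Hz

The threshold frequency is when the photon energy equals the work function:
hf₀ = φ

Solving for f₀:
f₀ = φ/h = (5.34 eV × 1.602×10⁻¹⁹ J/eV) / (6.626×10⁻³⁴ J·s)
f₀ = 1.2912e+15 Hz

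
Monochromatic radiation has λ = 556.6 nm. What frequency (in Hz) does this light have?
5.3861e+14 Hz

Using the wave equation: c = fλ

Solving for frequency:
f = c/λ = (3×10⁸ m/s) / (556.6×10⁻⁹ m)
f = 5.3861e+14 Hz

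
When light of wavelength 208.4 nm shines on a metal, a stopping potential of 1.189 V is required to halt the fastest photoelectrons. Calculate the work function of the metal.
4.76 eV

The stopping potential gives the maximum kinetic energy: KE_max = eV_s = 1.189 eV

From Einstein's photoelectric equation: KE_max = hc/λ - φ
Rearranging: φ = hc/λ - KE_max

Calculate photon energy:
E_photon = hc/λ = (6.626×10⁻³⁴ J·s)(3×10⁸ m/s) / (208.4×10⁻⁹ m) = 5.9493 eV

Therefore:
φ = 5.9493 - 1.189 = 4.76 eV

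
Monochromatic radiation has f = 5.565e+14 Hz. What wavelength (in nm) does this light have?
538.71 nm

Using the wave equation: c = fλ

Solving for wavelength:
λ = c/f = (3×10⁸ m/s) / (5.565e+14 Hz)
λ = 538.71 nm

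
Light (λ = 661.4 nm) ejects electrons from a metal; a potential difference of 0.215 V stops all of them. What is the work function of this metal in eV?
1.66 eV

The stopping potential gives the maximum kinetic energy: KE_max = eV_s = 0.215 eV

From Einstein's photoelectric equation: KE_max = hc/λ - φ
Rearranging: φ = hc/λ - KE_max

Calculate photon energy:
E_photon = hc/λ = (6.626×10⁻³⁴ J·s)(3×10⁸ m/s) / (661.4×10⁻⁹ m) = 1.8746 eV

Therefore:
φ = 1.8746 - 0.215 = 1.66 eV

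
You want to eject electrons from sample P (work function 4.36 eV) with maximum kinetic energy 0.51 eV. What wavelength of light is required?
254.59 nm

From Einstein's equation: KE_max = hc/λ - φ

Rearranging for λ:
hc/λ = KE_max + φ
λ = hc/(KE_max + φ)

Required photon energy:
E_photon = KE_max + φ = 0.51 + 4.36 = 4.87 eV

Required wavelength:
λ = hc/E_photon = (6.626×10⁻³⁴)(3×10⁸) / (4.87 × 1.602×10⁻¹⁹)
λ = 254.59 nm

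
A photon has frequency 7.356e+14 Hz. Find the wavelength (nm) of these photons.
407.55 nm

Using the wave equation: c = fλ

Solving for wavelength:
λ = c/f = (3×10⁸ m/s) / (7.356e+14 Hz)
λ = 407.55 nm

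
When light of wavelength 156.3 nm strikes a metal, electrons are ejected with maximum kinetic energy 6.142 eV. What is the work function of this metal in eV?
1.79 eV

From Einstein's photoelectric equation: KE_max = hf - φ = hc/λ - φ

Rearranging for φ:
φ = hc/λ - KE_max

Calculate photon energy:
E_photon = hc/λ = 7.9325 eV

Therefore:
φ = 7.9325 - 6.142 = 1.79 eV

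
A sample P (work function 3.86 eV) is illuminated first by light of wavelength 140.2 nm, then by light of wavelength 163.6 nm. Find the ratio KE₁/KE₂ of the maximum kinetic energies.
1.3402

Using Einstein's equation: KE_max = hc/λ - φ

For λ₁ = 140.2 nm:
E₁ = hc/λ₁ = 8.8434 eV
KE₁ = E₁ - φ = 8.8434 - 3.86 = 4.9834 eV

For λ₂ = 163.6 nm:
E₂ = hc/λ₂ = 7.5785 eV
KE₂ = E₂ - φ = 7.5785 - 3.86 = 3.7185 eV

Ratio: KE₁/KE₂ = 4.9834/3.7185 = 1.3402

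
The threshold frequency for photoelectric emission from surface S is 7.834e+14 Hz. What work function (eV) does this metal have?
3.24 eV

At the threshold frequency, photon energy equals work function:
φ = hf₀

Calculating:
φ = (6.626×10⁻³⁴ J·s)(7.834e+14 Hz)
φ = 3.24 eV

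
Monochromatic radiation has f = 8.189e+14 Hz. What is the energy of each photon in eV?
3.3867 eV

Using E = hf:

E = hf = (6.626×10⁻³⁴ J·s)(8.189e+14 Hz)
E = 3.3867 eV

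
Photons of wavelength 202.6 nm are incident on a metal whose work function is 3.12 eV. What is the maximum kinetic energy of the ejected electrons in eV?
2.9997 eV

Using Einstein's photoelectric equation: KE_max = hf - φ = hc/λ - φ

First, calculate the photon energy:
E_photon = hc/λ = (6.626×10⁻³⁴ J·s)(3×10⁸ m/s) / (202.6×10⁻⁹ m)
E_photon = 6.1197 eV

Then, the maximum kinetic energy:
KE_max = E_photon - φ = 6.1197 eV - 3.12 eV = 2.9997 eV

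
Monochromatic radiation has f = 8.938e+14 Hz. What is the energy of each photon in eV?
3.6965 eV

Using E = hf:

E = hf = (6.626×10⁻³⁴ J·s)(8.938e+14 Hz)
E = 3.6965 eV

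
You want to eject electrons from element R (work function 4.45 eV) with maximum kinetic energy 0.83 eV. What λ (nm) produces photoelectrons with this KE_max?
234.82 nm

From Einstein's equation: KE_max = hc/λ - φ

Rearranging for λ:
hc/λ = KE_max + φ
λ = hc/(KE_max + φ)

Required photon energy:
E_photon = KE_max + φ = 0.83 + 4.45 = 5.28 eV

Required wavelength:
λ = hc/E_photon = (6.626×10⁻³⁴)(3×10⁸) / (5.28 × 1.602×10⁻¹⁹)
λ = 234.82 nm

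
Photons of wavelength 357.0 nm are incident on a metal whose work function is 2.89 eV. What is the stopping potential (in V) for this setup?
0.5829 V

The stopping potential V_s satisfies: eV_s = KE_max

First, find KE_max using Einstein's equation:
E_photon = hc/λ = 3.4729 eV
KE_max = E_photon - φ = 3.4729 - 2.89 = 0.5829 eV

Since eV_s = KE_max:
V_s = KE_max/e = 0.5829 V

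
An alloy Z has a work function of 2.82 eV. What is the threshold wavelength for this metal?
439.66 nm

The threshold wavelength is when the photon energy equals the work function:
hc/λ₀ = φ

Solving for λ₀:
λ₀ = hc/φ = (6.626×10⁻³⁴ J·s)(3×10⁸ m/s) / (2.82 eV × 1.602×10⁻¹⁹ J/eV)
λ₀ = 439.66 nm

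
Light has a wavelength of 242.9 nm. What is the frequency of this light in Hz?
1.2342e+15 Hz

Using the wave equation: c = fλ

Solving for frequency:
f = c/λ = (3×10⁸ m/s) / (242.9×10⁻⁹ m)
f = 1.2342e+15 Hz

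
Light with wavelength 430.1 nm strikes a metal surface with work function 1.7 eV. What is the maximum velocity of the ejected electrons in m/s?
6.4500e+05 m/s

First, find the maximum kinetic energy:
E_photon = hc/λ = 2.8827 eV
KE_max = E_photon - φ = 2.8827 - 1.7 = 1.1827 eV

Convert to Joules: KE_max = 1.1827 × 1.602×10⁻¹⁹ J = 1.8949e-19 J

Then use KE = ½mv² to find velocity:
v = √(2·KE/m) = √(2 × 1.8949e-19 J / 9.109e-31 kg)
v = 6.4500e+05 m/s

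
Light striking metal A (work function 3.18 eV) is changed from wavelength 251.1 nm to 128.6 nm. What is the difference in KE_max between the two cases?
4.7034 eV

Using Einstein's equation: KE_max = hc/λ - φ

For λ₁ = 251.1 nm:
KE₁ = hc/λ₁ - φ = 4.9376 - 3.18 = 1.7576 eV

For λ₂ = 128.6 nm:
KE₂ = hc/λ₂ - φ = 9.6411 - 3.18 = 6.4611 eV

Change in KE:
ΔKE = KE₂ - KE₁ = 6.4611 - 1.7576 = 4.7034 eV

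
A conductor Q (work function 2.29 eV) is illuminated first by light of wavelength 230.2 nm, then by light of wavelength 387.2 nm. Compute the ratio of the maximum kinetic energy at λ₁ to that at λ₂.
3.3944

Using Einstein's equation: KE_max = hc/λ - φ

For λ₁ = 230.2 nm:
E₁ = hc/λ₁ = 5.3859 eV
KE₁ = E₁ - φ = 5.3859 - 2.29 = 3.0959 eV

For λ₂ = 387.2 nm:
E₂ = hc/λ₂ = 3.2021 eV
KE₂ = E₂ - φ = 3.2021 - 2.29 = 0.9121 eV

Ratio: KE₁/KE₂ = 3.0959/0.9121 = 3.3944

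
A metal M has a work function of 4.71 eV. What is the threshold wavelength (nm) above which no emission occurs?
263.24 nm

The threshold wavelength is when the photon energy equals the work function:
hc/λ₀ = φ

Solving for λ₀:
λ₀ = hc/φ = (6.626×10⁻³⁴ J·s)(3×10⁸ m/s) / (4.71 eV × 1.602×10⁻¹⁹ J/eV)
λ₀ = 263.24 nm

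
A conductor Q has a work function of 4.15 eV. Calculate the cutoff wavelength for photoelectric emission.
298.76 nm

The threshold wavelength is when the photon energy equals the work function:
hc/λ₀ = φ

Solving for λ₀:
λ₀ = hc/φ = (6.626×10⁻³⁴ J·s)(3×10⁸ m/s) / (4.15 eV × 1.602×10⁻¹⁹ J/eV)
λ₀ = 298.76 nm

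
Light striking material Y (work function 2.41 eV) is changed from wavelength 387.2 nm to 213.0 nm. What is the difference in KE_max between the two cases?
2.6188 eV

Using Einstein's equation: KE_max = hc/λ - φ

For λ₁ = 387.2 nm:
KE₁ = hc/λ₁ - φ = 3.2021 - 2.41 = 0.7921 eV

For λ₂ = 213.0 nm:
KE₂ = hc/λ₂ - φ = 5.8209 - 2.41 = 3.4109 eV

Change in KE:
ΔKE = KE₂ - KE₁ = 3.4109 - 0.7921 = 2.6188 eV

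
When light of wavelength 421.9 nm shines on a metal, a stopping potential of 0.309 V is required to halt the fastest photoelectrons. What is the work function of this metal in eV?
2.63 eV

The stopping potential gives the maximum kinetic energy: KE_max = eV_s = 0.309 eV

From Einstein's photoelectric equation: KE_max = hc/λ - φ
Rearranging: φ = hc/λ - KE_max

Calculate photon energy:
E_photon = hc/λ = (6.626×10⁻³⁴ J·s)(3×10⁸ m/s) / (421.9×10⁻⁹ m) = 2.9387 eV

Therefore:
φ = 2.9387 - 0.309 = 2.63 eV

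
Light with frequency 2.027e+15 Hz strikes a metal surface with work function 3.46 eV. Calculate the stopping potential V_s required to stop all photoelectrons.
4.9230 V

The stopping potential V_s satisfies: eV_s = KE_max

First, find KE_max using Einstein's equation:
E_photon = hf = (6.626×10⁻³⁴ J·s)(2.027e+15 Hz) = 8.3830 eV
KE_max = E_photon - φ = 8.3830 - 3.46 = 4.9230 eV

Since eV_s = KE_max:
V_s = KE_max/e = 4.9230 V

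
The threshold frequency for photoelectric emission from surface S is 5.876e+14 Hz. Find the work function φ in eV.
2.43 eV

At the threshold frequency, photon energy equals work function:
φ = hf₀

Calculating:
φ = (6.626×10⁻³⁴ J·s)(5.876e+14 Hz)
φ = 2.43 eV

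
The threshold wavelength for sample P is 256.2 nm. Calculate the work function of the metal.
4.84 eV

At the threshold wavelength, photon energy equals work function:
φ = hc/λ₀

Calculating:
φ = (6.626×10⁻³⁴ J·s)(3×10⁸ m/s) / (256.2×10⁻⁹ m)
φ = 4.84 eV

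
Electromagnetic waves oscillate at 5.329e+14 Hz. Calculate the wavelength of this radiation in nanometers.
562.57 nm

Using the wave equation: c = fλ

Solving for wavelength:
λ = c/f = (3×10⁸ m/s) / (5.329e+14 Hz)
λ = 562.57 nm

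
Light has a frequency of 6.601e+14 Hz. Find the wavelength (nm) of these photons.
454.16 nm

Using the wave equation: c = fλ

Solving for wavelength:
λ = c/f = (3×10⁸ m/s) / (6.601e+14 Hz)
λ = 454.16 nm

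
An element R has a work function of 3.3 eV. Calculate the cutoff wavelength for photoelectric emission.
375.71 nm

The threshold wavelength is when the photon energy equals the work function:
hc/λ₀ = φ

Solving for λ₀:
λ₀ = hc/φ = (6.626×10⁻³⁴ J·s)(3×10⁸ m/s) / (3.3 eV × 1.602×10⁻¹⁹ J/eV)
λ₀ = 375.71 nm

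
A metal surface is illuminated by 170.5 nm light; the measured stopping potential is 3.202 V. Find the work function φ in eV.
4.07 eV

The stopping potential gives the maximum kinetic energy: KE_max = eV_s = 3.202 eV

From Einstein's photoelectric equation: KE_max = hc/λ - φ
Rearranging: φ = hc/λ - KE_max

Calculate photon energy:
E_photon = hc/λ = (6.626×10⁻³⁴ J·s)(3×10⁸ m/s) / (170.5×10⁻⁹ m) = 7.2718 eV

Therefore:
φ = 7.2718 - 3.202 = 4.07 eV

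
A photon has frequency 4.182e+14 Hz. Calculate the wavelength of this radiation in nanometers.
716.86 nm

Using the wave equation: c = fλ

Solving for wavelength:
λ = c/f = (3×10⁸ m/s) / (4.182e+14 Hz)
λ = 716.86 nm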